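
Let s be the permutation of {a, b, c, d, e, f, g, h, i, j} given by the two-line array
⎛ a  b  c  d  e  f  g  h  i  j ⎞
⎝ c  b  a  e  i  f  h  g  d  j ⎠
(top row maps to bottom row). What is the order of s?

Decomposing into disjoint cycles gives cycle lengths 3, 2, 2, 1, 1, 1.
The order is lcm(3, 2, 2) = 6.

6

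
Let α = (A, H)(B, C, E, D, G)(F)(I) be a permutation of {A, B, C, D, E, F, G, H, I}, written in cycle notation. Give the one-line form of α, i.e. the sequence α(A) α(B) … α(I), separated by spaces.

H C E G D F B A I

Reading each image from the cycles: A→H, B→C, C→E, D→G, E→D, F→F, G→B, H→A, I→I.
So the one-line form is H C E G D F B A I.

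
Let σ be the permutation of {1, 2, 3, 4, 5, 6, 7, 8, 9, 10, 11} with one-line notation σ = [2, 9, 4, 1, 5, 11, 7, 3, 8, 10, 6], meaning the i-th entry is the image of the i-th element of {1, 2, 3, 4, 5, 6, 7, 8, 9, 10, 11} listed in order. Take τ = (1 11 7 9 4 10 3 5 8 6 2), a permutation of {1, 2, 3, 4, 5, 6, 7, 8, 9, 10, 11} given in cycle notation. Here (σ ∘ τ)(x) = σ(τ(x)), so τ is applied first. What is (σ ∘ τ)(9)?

First apply τ: τ(9) = 4, then σ(4) = 1. Thus (σ ∘ τ)(9) = 1.

1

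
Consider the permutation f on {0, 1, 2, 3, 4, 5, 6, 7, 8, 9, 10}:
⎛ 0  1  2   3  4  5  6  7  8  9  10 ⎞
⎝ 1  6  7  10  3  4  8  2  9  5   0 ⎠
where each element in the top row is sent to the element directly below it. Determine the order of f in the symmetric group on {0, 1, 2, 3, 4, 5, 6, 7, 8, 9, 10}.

Writing f as disjoint cycles, the cycle lengths are 9, 2.
Since disjoint cycles commute, ord(f) = lcm(9, 2) = 18.

18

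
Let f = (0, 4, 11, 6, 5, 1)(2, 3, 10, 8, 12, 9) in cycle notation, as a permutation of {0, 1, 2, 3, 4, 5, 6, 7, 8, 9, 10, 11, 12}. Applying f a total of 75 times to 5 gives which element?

5 lies in the 6-cycle (0, 4, 11, 6, 5, 1).
On a 6-cycle, f^6 is the identity, so f^75 = f^3 there (75 ≡ 3 mod 6).
Advancing 3 steps from 5: 5 → 1 → 0 → 4.

4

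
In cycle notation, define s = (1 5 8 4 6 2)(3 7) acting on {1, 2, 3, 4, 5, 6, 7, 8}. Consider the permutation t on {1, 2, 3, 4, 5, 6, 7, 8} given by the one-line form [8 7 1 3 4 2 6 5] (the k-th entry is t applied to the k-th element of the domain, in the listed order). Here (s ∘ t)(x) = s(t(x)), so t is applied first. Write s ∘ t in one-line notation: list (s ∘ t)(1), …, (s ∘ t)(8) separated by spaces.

4 3 5 7 6 1 2 8

Chase each element through t then s: 1 → 8 → 4; 2 → 7 → 3; 3 → 1 → 5; 4 → 3 → 7; 5 → 4 → 6; 6 → 2 → 1; 7 → 6 → 2; 8 → 5 → 8.
So s ∘ t in one-line form is 4 3 5 7 6 1 2 8.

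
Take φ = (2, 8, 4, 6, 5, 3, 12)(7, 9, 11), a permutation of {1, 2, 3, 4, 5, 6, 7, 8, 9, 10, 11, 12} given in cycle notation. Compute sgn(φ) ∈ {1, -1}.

1

The cycle lengths are 7, 3, 1, 1.
A cycle is odd iff its length is even; φ has 0 even-length cycles, so sgn(φ) = (−1)^0 and φ is even.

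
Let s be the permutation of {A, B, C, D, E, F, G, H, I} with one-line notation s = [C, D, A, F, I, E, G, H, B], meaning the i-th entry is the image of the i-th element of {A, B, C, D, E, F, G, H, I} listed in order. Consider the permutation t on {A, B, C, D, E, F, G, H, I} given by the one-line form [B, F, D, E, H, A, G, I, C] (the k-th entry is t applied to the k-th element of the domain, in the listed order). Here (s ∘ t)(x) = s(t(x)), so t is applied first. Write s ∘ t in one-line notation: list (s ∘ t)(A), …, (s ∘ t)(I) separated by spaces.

(s ∘ t)(x) = s(t(x)). Computing each image: s(t(A)) = s(B) = D, s(t(B)) = s(F) = E, s(t(C)) = s(D) = F, s(t(D)) = s(E) = I, s(t(E)) = s(H) = H, s(t(F)) = s(A) = C, s(t(G)) = s(G) = G, s(t(H)) = s(I) = B, s(t(I)) = s(C) = A.
Hence s ∘ t = [D E F I H C G B A].

D E F I H C G B A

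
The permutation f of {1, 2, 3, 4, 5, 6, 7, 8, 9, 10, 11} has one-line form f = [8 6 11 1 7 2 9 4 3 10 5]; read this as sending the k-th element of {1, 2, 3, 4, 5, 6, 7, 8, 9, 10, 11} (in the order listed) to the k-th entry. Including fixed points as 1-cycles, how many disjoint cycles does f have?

4

The cycle decomposition is (1 8 4)(2 6)(3 11 5 7 9)(10), which has 4 cycles (counting 1-cycles).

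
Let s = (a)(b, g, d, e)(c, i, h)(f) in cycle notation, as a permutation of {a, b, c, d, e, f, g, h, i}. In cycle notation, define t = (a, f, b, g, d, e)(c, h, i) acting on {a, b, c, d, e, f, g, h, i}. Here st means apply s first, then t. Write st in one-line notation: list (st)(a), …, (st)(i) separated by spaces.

f d c a g b e h i

For each element, apply s then t: a → a → f; b → g → d; c → i → c; d → e → a; e → b → g; f → f → b; g → d → e; h → c → h; i → h → i.
So st in one-line form is f d c a g b e h i.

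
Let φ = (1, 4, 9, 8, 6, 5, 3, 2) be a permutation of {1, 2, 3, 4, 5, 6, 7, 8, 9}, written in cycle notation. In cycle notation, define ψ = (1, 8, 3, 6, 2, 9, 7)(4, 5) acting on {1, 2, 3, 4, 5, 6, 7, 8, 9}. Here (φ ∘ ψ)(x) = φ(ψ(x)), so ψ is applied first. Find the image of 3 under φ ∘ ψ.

5

ψ(3) = 6, then φ(6) = 5; composing gives (φ ∘ ψ)(3) = 5.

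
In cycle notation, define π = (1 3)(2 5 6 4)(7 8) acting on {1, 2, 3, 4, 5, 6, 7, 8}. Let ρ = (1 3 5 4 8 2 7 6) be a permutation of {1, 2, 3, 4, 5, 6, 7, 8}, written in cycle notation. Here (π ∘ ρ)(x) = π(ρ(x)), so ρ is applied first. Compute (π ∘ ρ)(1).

1

ρ(1) = 3, then π(3) = 1; composing gives (π ∘ ρ)(1) = 1.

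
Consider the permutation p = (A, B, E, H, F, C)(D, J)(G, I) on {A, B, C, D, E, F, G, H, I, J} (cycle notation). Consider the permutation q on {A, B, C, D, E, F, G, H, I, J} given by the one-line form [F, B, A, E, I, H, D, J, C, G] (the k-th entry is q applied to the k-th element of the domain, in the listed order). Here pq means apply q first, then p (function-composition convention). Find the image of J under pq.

I

(pq)(J) = p(q(J)). q(J) = G, then p(G) = I. So (pq)(J) = I.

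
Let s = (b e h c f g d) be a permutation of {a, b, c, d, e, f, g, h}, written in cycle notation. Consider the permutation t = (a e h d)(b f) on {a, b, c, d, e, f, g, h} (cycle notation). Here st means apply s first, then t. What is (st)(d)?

(st)(d) = t(s(d)). s(d) = b, then t(b) = f. So (st)(d) = f.

f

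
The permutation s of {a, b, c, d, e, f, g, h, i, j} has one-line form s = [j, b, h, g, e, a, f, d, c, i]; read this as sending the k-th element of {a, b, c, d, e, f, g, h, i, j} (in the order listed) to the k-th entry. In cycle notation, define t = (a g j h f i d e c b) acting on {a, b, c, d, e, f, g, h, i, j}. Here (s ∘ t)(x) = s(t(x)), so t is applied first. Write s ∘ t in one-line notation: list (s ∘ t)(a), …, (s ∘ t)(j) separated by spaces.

For each element, apply t then s: a → g → f; b → a → j; c → b → b; d → e → e; e → c → h; f → i → c; g → j → i; h → f → a; i → d → g; j → h → d.
Collecting the images, s ∘ t = [f j b e h c i a g d].

f j b e h c i a g d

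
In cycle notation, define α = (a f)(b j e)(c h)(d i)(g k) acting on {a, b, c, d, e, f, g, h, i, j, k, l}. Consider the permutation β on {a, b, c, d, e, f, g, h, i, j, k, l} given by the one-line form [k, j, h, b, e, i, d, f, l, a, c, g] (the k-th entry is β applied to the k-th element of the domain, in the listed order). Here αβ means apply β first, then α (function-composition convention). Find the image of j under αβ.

First apply β: β(j) = a, then α(a) = f. Thus (αβ)(j) = f.

f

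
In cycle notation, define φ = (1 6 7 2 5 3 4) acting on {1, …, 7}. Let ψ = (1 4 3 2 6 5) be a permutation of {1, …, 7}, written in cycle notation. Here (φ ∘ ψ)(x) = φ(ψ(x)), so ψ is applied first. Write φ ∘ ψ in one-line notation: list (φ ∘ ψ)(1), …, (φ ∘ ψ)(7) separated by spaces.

For each element, apply ψ then φ: 1 → 4 → 1; 2 → 6 → 7; 3 → 2 → 5; 4 → 3 → 4; 5 → 1 → 6; 6 → 5 → 3; 7 → 7 → 2.
Collecting the images, φ ∘ ψ = [1 7 5 4 6 3 2].

1 7 5 4 6 3 2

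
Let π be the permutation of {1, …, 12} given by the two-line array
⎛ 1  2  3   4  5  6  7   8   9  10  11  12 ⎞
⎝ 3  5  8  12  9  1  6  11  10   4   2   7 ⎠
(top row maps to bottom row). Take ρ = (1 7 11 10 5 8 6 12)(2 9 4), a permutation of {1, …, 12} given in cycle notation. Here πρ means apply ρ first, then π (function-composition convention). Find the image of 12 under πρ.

First apply ρ: ρ(12) = 1, then π(1) = 3. Thus (πρ)(12) = 3.

3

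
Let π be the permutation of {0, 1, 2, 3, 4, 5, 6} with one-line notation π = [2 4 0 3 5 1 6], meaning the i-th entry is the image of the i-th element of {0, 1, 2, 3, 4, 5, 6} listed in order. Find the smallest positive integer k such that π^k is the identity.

6

The disjoint-cycle form of π has cycle lengths 3, 2, 1, 1.
The order is lcm(3, 2) = 6.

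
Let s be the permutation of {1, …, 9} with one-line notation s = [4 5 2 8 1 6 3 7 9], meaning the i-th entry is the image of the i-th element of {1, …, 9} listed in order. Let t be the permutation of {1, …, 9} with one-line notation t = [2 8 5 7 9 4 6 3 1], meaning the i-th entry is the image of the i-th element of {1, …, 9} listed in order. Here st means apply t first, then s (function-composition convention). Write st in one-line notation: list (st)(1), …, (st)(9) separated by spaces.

5 7 1 3 9 8 6 2 4

For each element, apply t then s: 1 → 2 → 5; 2 → 8 → 7; 3 → 5 → 1; 4 → 7 → 3; 5 → 9 → 9; 6 → 4 → 8; 7 → 6 → 6; 8 → 3 → 2; 9 → 1 → 4.
Collecting the images, st = [5 7 1 3 9 8 6 2 4].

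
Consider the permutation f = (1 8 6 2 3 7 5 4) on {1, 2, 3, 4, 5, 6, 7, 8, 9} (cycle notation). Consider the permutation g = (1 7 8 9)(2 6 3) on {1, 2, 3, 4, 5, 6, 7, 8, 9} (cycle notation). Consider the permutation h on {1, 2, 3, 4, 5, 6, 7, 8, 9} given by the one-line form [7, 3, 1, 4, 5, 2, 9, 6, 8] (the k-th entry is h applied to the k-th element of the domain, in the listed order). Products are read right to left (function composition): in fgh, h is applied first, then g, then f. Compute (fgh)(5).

4

(fgh)(5) = f(g(h(5))). h(5) = 5, then g(5) = 5, then f(5) = 4, so the result is 4.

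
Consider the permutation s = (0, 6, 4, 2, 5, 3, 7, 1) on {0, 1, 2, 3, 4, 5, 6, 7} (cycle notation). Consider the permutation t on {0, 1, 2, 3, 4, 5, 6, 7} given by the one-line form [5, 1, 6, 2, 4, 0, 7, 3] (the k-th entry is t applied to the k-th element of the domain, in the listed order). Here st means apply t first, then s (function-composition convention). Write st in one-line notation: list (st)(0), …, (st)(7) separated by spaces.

3 0 4 5 2 6 1 7

For each element, apply t then s: 0 → 5 → 3; 1 → 1 → 0; 2 → 6 → 4; 3 → 2 → 5; 4 → 4 → 2; 5 → 0 → 6; 6 → 7 → 1; 7 → 3 → 7.
Collecting the images, st = [3 0 4 5 2 6 1 7].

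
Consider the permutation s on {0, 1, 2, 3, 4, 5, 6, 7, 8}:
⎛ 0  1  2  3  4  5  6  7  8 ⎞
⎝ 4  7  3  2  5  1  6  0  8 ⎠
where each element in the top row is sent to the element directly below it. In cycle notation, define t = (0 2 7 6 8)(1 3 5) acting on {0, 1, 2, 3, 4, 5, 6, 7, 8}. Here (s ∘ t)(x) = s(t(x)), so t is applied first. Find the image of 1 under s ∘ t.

2

(s ∘ t)(1) = s(t(1)). t(1) = 3, then s(3) = 2. So (s ∘ t)(1) = 2.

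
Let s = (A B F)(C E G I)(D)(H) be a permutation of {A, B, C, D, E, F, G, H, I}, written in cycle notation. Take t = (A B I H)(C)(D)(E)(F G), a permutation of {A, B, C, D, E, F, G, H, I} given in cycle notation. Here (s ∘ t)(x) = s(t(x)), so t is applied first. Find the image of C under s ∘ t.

t(C) = C, then s(C) = E; composing gives (s ∘ t)(C) = E.

E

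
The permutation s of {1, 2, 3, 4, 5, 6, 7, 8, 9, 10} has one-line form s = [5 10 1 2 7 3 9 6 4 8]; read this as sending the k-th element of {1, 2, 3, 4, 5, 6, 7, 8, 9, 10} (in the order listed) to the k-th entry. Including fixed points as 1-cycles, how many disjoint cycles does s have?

The cycle decomposition is (1 5 7 9 4 2 10 8 6 3), which has 1 cycle (counting 1-cycles).

1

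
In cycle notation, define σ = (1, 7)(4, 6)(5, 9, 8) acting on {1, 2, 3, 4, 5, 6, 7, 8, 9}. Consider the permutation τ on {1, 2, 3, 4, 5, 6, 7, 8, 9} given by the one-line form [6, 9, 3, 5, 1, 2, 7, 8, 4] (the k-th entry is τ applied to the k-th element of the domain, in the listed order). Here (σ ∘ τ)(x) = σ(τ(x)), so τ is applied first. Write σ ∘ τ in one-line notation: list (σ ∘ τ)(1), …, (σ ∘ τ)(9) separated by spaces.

4 8 3 9 7 2 1 5 6

Chase each element through τ then σ: 1 → 6 → 4; 2 → 9 → 8; 3 → 3 → 3; 4 → 5 → 9; 5 → 1 → 7; 6 → 2 → 2; 7 → 7 → 1; 8 → 8 → 5; 9 → 4 → 6.
So σ ∘ τ in one-line form is 4 8 3 9 7 2 1 5 6.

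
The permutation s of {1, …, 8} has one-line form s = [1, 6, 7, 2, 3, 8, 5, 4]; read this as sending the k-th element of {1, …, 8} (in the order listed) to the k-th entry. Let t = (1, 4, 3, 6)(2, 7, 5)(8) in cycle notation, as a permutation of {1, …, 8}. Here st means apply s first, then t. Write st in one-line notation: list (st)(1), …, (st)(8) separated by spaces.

4 1 5 7 6 8 2 3

For each element, apply s then t: 1 → 1 → 4; 2 → 6 → 1; 3 → 7 → 5; 4 → 2 → 7; 5 → 3 → 6; 6 → 8 → 8; 7 → 5 → 2; 8 → 4 → 3.
So st in one-line form is 4 1 5 7 6 8 2 3.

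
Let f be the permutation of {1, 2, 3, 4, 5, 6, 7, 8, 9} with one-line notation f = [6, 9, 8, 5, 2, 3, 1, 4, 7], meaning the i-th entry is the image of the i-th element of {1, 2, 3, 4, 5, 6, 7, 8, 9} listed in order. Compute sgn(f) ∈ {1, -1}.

In disjoint-cycle form the cycle lengths are 9.
A cycle is odd iff its length is even; f has 0 even-length cycles, so sgn(f) = (−1)^0 and f is even.

1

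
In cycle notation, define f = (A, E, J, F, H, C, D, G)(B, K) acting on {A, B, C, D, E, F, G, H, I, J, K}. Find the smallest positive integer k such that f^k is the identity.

The cycle type of f is (8, 2, 1).
The order of f is the least common multiple of its cycle lengths: lcm(8, 2) = 8.

8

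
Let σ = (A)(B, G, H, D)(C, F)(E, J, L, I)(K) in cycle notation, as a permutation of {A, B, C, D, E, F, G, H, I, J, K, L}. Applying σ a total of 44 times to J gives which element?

J lies in the 4-cycle (E, J, L, I).
Since the cycle has length 4, σ^44 acts on it the same as σ^0 (44 mod 4 = 0).
So σ^44(J) = J.

J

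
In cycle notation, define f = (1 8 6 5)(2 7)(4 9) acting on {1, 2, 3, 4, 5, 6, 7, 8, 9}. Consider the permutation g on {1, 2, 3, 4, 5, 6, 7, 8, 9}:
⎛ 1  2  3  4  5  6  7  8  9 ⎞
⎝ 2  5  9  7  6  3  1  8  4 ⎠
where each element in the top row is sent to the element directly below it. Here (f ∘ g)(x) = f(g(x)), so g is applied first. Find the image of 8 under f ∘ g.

g(8) = 8, then f(8) = 6; composing gives (f ∘ g)(8) = 6.

6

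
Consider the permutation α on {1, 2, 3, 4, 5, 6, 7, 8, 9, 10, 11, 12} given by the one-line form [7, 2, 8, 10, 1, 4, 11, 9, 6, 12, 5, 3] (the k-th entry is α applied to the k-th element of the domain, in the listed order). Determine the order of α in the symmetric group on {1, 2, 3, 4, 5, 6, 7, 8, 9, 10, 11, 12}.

28

The disjoint-cycle form of α has cycle lengths 7, 4, 1.
Since disjoint cycles commute, ord(α) = lcm(7, 4) = 28.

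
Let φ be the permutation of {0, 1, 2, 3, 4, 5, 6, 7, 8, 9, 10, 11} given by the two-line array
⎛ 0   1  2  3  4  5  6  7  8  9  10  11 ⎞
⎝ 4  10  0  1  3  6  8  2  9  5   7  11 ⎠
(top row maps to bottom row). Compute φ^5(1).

4

Tracing 1 → 10 → … returns to 1 after 7 steps, so 1 lies in a 7-cycle (0, 4, 3, 1, 10, 7, 2).
Stepping 5 places around the cycle: 1 → 10 → 7 → 2 → 0 → 4.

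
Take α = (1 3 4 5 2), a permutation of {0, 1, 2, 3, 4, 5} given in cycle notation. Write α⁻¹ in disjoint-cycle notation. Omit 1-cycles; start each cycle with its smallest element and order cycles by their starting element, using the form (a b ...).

(1 2 5 4 3)

The inverse reverses each cycle.
After reversing and putting each cycle's least element first, α⁻¹ = (1 2 5 4 3).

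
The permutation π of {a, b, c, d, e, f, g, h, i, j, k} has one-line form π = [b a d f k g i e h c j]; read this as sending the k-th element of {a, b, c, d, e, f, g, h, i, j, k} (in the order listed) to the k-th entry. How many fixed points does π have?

No element satisfies π(x) = x, so there are 0 fixed points.

0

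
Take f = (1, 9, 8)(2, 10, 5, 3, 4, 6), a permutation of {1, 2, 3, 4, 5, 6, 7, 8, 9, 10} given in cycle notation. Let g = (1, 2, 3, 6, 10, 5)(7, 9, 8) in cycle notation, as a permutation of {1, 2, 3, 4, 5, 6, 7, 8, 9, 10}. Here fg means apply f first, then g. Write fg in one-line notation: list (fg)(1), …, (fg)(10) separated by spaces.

8 5 4 10 6 3 9 2 7 1

(fg)(x) = g(f(x)). Computing each image: g(f(1)) = g(9) = 8, g(f(2)) = g(10) = 5, g(f(3)) = g(4) = 4, g(f(4)) = g(6) = 10, g(f(5)) = g(3) = 6, g(f(6)) = g(2) = 3, g(f(7)) = g(7) = 9, g(f(8)) = g(1) = 2, g(f(9)) = g(8) = 7, g(f(10)) = g(5) = 1.
Hence fg = [8 5 4 10 6 3 9 2 7 1].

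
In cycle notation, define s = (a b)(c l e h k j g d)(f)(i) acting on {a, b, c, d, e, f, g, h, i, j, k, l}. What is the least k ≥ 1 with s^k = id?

8

The cycle type of s is (8, 2, 1, 1).
The order is lcm(8, 2) = 8.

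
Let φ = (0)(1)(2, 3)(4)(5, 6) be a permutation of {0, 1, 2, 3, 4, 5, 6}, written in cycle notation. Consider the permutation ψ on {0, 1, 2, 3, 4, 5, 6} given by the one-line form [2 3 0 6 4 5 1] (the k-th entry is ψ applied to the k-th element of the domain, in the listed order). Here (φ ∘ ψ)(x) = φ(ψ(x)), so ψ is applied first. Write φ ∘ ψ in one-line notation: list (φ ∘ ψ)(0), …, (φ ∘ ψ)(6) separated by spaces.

(φ ∘ ψ)(x) = φ(ψ(x)). Computing each image: φ(ψ(0)) = φ(2) = 3, φ(ψ(1)) = φ(3) = 2, φ(ψ(2)) = φ(0) = 0, φ(ψ(3)) = φ(6) = 5, φ(ψ(4)) = φ(4) = 4, φ(ψ(5)) = φ(5) = 6, φ(ψ(6)) = φ(1) = 1.
Hence φ ∘ ψ = [3 2 0 5 4 6 1].

3 2 0 5 4 6 1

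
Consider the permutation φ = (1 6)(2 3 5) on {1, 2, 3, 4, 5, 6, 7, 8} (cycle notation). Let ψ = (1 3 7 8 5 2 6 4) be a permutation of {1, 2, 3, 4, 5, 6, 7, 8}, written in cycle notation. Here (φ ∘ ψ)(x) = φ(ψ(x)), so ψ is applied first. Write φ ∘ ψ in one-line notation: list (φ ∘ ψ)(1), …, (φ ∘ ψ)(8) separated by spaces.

Chase each element through ψ then φ: 1 → 3 → 5; 2 → 6 → 1; 3 → 7 → 7; 4 → 1 → 6; 5 → 2 → 3; 6 → 4 → 4; 7 → 8 → 8; 8 → 5 → 2.
Collecting the images, φ ∘ ψ = [5 1 7 6 3 4 8 2].

5 1 7 6 3 4 8 2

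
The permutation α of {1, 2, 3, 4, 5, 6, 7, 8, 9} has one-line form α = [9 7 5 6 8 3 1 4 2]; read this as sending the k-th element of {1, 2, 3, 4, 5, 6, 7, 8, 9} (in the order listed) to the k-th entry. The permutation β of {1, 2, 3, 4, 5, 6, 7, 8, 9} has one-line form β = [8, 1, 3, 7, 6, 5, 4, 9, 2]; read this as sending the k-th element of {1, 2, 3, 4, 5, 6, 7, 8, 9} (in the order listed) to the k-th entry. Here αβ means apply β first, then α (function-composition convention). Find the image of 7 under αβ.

6

First apply β: β(7) = 4, then α(4) = 6. Thus (αβ)(7) = 6.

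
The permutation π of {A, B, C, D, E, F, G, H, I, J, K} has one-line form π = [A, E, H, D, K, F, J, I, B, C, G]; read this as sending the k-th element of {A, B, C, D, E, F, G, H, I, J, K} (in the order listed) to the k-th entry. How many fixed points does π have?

3

The fixed points (elements with π(x) = x) are {A, D, F}, so there are 3.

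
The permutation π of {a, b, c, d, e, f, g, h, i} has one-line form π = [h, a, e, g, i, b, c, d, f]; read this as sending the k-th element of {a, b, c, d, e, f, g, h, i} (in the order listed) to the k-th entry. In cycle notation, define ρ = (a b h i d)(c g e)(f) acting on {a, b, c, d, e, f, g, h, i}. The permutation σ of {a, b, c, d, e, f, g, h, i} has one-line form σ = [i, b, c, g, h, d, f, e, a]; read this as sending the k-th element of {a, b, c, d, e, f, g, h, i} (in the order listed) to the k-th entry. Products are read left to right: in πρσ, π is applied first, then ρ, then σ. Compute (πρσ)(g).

(πρσ)(g) = σ(ρ(π(g))). π(g) = c, then ρ(c) = g, then σ(g) = f, so the result is f.

f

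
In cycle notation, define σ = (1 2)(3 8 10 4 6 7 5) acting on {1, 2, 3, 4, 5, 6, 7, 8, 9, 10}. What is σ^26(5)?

6

5 lies in the 7-cycle (3 8 10 4 6 7 5).
Since the cycle has length 7, σ^26 acts on it the same as σ^5 (26 mod 7 = 5).
Stepping 5 places around the cycle: 5 → 3 → 8 → 10 → 4 → 6.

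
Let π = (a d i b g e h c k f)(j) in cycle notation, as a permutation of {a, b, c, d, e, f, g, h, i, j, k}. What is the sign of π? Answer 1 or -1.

-1

The cycle lengths are 10, 1.
A cycle of length ℓ contributes ℓ−1 transpositions, so π is a product of 9 transpositions — odd.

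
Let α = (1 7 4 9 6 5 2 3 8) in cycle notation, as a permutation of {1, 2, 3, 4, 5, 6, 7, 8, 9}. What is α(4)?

9

In the cycle (1 7 4 9 6 5 2 3 8), 4 is followed by 9, so α(4) = 9.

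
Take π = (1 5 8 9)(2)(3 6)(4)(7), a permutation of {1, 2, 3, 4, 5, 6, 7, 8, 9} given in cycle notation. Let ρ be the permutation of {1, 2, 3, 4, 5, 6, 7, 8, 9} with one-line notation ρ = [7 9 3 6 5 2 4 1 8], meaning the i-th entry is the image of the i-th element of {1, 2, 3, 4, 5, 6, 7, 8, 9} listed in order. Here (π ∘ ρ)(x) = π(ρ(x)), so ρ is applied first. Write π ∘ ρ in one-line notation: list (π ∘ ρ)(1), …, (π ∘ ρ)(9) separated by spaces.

For each element, apply ρ then π: 1 → 7 → 7; 2 → 9 → 1; 3 → 3 → 6; 4 → 6 → 3; 5 → 5 → 8; 6 → 2 → 2; 7 → 4 → 4; 8 → 1 → 5; 9 → 8 → 9.
Collecting the images, π ∘ ρ = [7 1 6 3 8 2 4 5 9].

7 1 6 3 8 2 4 5 9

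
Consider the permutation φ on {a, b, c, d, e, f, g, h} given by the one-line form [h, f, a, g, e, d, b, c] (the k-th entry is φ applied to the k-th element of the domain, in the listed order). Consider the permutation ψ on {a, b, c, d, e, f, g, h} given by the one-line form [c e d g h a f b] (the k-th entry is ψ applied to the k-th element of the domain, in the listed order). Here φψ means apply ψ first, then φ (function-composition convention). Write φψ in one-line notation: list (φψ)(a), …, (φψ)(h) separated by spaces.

a e g b c h d f

(φψ)(x) = φ(ψ(x)). Computing each image: φ(ψ(a)) = φ(c) = a, φ(ψ(b)) = φ(e) = e, φ(ψ(c)) = φ(d) = g, φ(ψ(d)) = φ(g) = b, φ(ψ(e)) = φ(h) = c, φ(ψ(f)) = φ(a) = h, φ(ψ(g)) = φ(f) = d, φ(ψ(h)) = φ(b) = f.
Hence φψ = [a e g b c h d f].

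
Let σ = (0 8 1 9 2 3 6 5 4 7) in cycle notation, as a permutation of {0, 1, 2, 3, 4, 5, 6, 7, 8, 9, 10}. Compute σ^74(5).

8

5 lies in the 10-cycle (0 8 1 9 2 3 6 5 4 7).
On a 10-cycle, σ^10 is the identity, so σ^74 = σ^4 there (74 ≡ 4 mod 10).
Stepping 4 places around the cycle: 5 → 4 → 7 → 0 → 8.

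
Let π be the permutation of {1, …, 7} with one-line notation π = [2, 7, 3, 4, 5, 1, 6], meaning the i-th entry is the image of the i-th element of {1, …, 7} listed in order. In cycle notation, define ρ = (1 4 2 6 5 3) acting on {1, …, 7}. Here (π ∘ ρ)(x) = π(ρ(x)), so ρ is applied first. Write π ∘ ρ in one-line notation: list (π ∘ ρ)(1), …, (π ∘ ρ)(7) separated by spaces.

(π ∘ ρ)(x) = π(ρ(x)). Computing each image: π(ρ(1)) = π(4) = 4, π(ρ(2)) = π(6) = 1, π(ρ(3)) = π(1) = 2, π(ρ(4)) = π(2) = 7, π(ρ(5)) = π(3) = 3, π(ρ(6)) = π(5) = 5, π(ρ(7)) = π(7) = 6.
Hence π ∘ ρ = [4 1 2 7 3 5 6].

4 1 2 7 3 5 6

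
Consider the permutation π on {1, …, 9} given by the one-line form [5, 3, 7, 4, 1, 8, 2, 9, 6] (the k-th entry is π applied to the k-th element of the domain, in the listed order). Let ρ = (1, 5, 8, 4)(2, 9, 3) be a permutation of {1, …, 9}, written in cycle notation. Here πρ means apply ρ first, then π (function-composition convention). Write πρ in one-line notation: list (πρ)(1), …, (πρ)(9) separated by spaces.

1 6 3 5 9 8 2 4 7

For each element, apply ρ then π: 1 → 5 → 1; 2 → 9 → 6; 3 → 2 → 3; 4 → 1 → 5; 5 → 8 → 9; 6 → 6 → 8; 7 → 7 → 2; 8 → 4 → 4; 9 → 3 → 7.
Collecting the images, πρ = [1 6 3 5 9 8 2 4 7].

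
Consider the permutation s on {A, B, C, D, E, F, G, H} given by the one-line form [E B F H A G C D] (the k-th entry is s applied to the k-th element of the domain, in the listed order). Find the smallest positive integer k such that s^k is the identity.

6

Decomposing into disjoint cycles gives cycle lengths 3, 2, 2, 1.
The order of s is the least common multiple of its cycle lengths: lcm(3, 2, 2) = 6.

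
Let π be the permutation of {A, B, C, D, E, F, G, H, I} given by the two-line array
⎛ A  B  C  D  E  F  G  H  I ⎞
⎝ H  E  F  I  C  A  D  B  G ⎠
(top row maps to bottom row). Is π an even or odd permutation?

odd

In disjoint-cycle form the cycle lengths are 6, 3.
A cycle of length ℓ contributes ℓ−1 transpositions, so π is a product of 5 + 2 = 7 transpositions — odd.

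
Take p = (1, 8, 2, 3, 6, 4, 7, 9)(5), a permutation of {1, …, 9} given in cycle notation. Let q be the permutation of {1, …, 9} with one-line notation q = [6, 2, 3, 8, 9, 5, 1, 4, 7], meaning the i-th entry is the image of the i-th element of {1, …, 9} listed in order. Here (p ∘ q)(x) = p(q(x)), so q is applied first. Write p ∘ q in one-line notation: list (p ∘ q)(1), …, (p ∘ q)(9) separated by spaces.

4 3 6 2 1 5 8 7 9

For each element, apply q then p: 1 → 6 → 4; 2 → 2 → 3; 3 → 3 → 6; 4 → 8 → 2; 5 → 9 → 1; 6 → 5 → 5; 7 → 1 → 8; 8 → 4 → 7; 9 → 7 → 9.
Collecting the images, p ∘ q = [4 3 6 2 1 5 8 7 9].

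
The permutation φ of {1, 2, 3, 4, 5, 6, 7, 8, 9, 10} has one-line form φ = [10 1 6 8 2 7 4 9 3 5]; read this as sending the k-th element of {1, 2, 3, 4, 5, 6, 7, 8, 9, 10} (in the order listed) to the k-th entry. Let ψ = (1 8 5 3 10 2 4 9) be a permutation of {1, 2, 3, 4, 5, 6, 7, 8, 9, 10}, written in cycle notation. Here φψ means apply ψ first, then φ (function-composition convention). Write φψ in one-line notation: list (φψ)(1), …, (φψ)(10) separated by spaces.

9 8 5 3 6 7 4 2 10 1

(φψ)(x) = φ(ψ(x)). Computing each image: φ(ψ(1)) = φ(8) = 9, φ(ψ(2)) = φ(4) = 8, φ(ψ(3)) = φ(10) = 5, φ(ψ(4)) = φ(9) = 3, φ(ψ(5)) = φ(3) = 6, φ(ψ(6)) = φ(6) = 7, φ(ψ(7)) = φ(7) = 4, φ(ψ(8)) = φ(5) = 2, φ(ψ(9)) = φ(1) = 10, φ(ψ(10)) = φ(2) = 1.
Hence φψ = [9 8 5 3 6 7 4 2 10 1].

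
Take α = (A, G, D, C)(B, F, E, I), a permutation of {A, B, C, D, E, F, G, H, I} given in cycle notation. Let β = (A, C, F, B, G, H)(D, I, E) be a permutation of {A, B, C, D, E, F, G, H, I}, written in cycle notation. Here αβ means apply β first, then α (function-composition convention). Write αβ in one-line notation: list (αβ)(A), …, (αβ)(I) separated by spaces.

(αβ)(x) = α(β(x)). Computing each image: α(β(A)) = α(C) = A, α(β(B)) = α(G) = D, α(β(C)) = α(F) = E, α(β(D)) = α(I) = B, α(β(E)) = α(D) = C, α(β(F)) = α(B) = F, α(β(G)) = α(H) = H, α(β(H)) = α(A) = G, α(β(I)) = α(E) = I.
Hence αβ = [A D E B C F H G I].

A D E B C F H G I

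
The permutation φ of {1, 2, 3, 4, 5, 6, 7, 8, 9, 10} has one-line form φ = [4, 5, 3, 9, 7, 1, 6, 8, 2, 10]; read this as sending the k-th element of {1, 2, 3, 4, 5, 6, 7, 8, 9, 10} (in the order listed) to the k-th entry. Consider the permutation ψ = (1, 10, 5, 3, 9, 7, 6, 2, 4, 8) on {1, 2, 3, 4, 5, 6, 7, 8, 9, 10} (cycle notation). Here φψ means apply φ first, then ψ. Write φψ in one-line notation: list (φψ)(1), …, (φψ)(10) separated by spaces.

(φψ)(x) = ψ(φ(x)). Computing each image: ψ(φ(1)) = ψ(4) = 8, ψ(φ(2)) = ψ(5) = 3, ψ(φ(3)) = ψ(3) = 9, ψ(φ(4)) = ψ(9) = 7, ψ(φ(5)) = ψ(7) = 6, ψ(φ(6)) = ψ(1) = 10, ψ(φ(7)) = ψ(6) = 2, ψ(φ(8)) = ψ(8) = 1, ψ(φ(9)) = ψ(2) = 4, ψ(φ(10)) = ψ(10) = 5.
Hence φψ = [8 3 9 7 6 10 2 1 4 5].

8 3 9 7 6 10 2 1 4 5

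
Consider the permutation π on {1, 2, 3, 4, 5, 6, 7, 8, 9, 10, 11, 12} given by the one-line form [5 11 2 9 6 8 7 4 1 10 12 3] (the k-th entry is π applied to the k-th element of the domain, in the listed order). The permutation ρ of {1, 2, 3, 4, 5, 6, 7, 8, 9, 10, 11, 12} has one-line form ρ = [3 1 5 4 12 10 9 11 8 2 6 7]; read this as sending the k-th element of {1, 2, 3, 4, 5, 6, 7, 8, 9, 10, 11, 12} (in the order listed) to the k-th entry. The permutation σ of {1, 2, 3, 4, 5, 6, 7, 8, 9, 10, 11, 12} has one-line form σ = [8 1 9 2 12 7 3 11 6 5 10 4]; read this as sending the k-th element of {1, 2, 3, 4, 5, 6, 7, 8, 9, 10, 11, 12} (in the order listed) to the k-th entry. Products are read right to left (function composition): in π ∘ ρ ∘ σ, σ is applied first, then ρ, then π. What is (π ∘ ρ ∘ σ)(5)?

7

Apply the permutations in order: σ(5) = 12, then ρ(12) = 7, then π(7) = 7. So (π ∘ ρ ∘ σ)(5) = 7.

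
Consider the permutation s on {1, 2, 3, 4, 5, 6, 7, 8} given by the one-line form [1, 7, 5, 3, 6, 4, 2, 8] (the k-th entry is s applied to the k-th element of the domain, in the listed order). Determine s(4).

4 is element number 4 of the domain, and entry number 4 of the one-line form is 3, so s(4) = 3.

3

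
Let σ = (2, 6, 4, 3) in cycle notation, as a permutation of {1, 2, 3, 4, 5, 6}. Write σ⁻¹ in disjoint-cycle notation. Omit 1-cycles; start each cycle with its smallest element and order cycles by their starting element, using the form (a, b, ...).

(2, 3, 4, 6)

Inverting a permutation written in cycle notation just reverses the order within every cycle.
Reversing each cycle of σ and rotating so the smallest element leads gives (2, 3, 4, 6).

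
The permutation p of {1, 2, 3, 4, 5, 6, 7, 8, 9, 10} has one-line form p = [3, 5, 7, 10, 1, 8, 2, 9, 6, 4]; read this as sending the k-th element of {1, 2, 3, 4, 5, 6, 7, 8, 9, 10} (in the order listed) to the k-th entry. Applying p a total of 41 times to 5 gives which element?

1

Tracing 5 → 1 → … returns to 5 after 5 steps, so 5 lies in a 5-cycle (1 3 7 2 5).
Powers repeat with period 5 on this cycle, and 41 mod 5 = 1, so p^41(5) = p^1(5).
Advancing 1 step from 5: 5 → 1.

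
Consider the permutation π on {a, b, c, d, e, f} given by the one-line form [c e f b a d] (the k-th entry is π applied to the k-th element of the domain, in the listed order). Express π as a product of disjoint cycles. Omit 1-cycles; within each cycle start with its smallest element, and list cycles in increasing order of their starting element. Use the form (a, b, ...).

Iterating π from a gives a → c → f → d → b → e → a; that is the 6-cycle (a, c, f, d, b, e).
Continuing from each remaining unvisited element yields (a, c, f, d, b, e).

(a, c, f, d, b, e)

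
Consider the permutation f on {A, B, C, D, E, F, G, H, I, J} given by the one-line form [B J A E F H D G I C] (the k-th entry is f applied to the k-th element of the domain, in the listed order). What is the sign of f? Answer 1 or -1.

In disjoint-cycle form the cycle lengths are 5, 4, 1.
A cycle is odd iff its length is even; f has 1 even-length cycle, so sgn(f) = (−1)^1 and f is odd.

-1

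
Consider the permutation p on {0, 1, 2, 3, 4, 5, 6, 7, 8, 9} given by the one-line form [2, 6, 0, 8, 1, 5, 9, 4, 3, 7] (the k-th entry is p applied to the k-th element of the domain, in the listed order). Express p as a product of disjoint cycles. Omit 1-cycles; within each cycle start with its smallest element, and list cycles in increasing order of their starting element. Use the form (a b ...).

Start at 0 and follow images: 0 → 2 → 0, giving the cycle (0 2).
Repeating from the next unused element and collecting all non-trivial cycles gives (0 2)(1 6 9 7 4)(3 8).

(0 2)(1 6 9 7 4)(3 8)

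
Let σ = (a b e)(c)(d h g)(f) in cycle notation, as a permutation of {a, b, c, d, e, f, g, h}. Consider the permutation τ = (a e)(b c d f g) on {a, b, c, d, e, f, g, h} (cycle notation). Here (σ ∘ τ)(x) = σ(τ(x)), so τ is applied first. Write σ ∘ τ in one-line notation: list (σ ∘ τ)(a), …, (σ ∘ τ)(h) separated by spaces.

a c h f b d e g

(σ ∘ τ)(x) = σ(τ(x)). Computing each image: σ(τ(a)) = σ(e) = a, σ(τ(b)) = σ(c) = c, σ(τ(c)) = σ(d) = h, σ(τ(d)) = σ(f) = f, σ(τ(e)) = σ(a) = b, σ(τ(f)) = σ(g) = d, σ(τ(g)) = σ(b) = e, σ(τ(h)) = σ(h) = g.
Hence σ ∘ τ = [a c h f b d e g].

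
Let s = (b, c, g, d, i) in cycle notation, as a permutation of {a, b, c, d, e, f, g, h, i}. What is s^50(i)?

i lies in the 5-cycle (b, c, g, d, i).
Since the cycle has length 5, s^50 acts on it the same as s^0 (50 mod 5 = 0).
So s^50(i) = i.

i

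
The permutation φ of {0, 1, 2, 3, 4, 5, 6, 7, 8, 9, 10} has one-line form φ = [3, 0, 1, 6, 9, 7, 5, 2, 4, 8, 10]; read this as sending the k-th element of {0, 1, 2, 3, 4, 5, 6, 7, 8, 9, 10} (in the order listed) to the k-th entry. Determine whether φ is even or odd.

even

In disjoint-cycle form the cycle lengths are 7, 3, 1.
A cycle of length ℓ contributes ℓ−1 transpositions, so φ is a product of 6 + 2 = 8 transpositions — even.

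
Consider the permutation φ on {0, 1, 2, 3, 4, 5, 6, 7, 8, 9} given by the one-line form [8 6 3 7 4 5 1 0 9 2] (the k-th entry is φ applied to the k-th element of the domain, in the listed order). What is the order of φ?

Writing φ as disjoint cycles, the cycle lengths are 6, 2, 1, 1.
The order of φ is the least common multiple of its cycle lengths: lcm(6, 2) = 6.

6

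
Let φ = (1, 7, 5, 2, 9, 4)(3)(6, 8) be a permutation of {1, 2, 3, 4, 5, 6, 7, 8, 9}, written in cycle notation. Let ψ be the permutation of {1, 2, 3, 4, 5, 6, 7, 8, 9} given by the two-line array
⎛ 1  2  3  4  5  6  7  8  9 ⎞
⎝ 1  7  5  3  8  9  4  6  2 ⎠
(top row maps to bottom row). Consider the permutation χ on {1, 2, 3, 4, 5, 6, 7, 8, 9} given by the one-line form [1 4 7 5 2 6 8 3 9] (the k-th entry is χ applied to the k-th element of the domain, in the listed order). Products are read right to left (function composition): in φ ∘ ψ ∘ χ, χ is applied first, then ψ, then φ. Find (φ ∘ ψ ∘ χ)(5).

5

Chase 5: χ(5) = 2; ψ(2) = 7; φ(7) = 5. Hence (φ ∘ ψ ∘ χ)(5) = 5.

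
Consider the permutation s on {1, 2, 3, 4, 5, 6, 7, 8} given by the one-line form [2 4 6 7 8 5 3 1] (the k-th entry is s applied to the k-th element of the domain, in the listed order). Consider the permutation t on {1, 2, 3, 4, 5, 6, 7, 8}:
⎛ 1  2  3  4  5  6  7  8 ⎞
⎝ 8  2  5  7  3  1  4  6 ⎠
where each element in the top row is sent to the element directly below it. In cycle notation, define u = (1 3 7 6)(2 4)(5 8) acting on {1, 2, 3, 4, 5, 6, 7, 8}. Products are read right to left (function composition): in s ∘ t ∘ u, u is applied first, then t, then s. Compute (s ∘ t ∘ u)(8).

6

Apply the permutations in order: u(8) = 5, then t(5) = 3, then s(3) = 6. So (s ∘ t ∘ u)(8) = 6.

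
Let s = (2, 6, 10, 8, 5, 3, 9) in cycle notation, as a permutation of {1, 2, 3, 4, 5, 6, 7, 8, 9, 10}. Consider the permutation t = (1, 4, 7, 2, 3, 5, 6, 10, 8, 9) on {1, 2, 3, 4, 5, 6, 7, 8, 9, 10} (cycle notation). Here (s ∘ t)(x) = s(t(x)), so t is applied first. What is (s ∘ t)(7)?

6

First apply t: t(7) = 2, then s(2) = 6. Thus (s ∘ t)(7) = 6.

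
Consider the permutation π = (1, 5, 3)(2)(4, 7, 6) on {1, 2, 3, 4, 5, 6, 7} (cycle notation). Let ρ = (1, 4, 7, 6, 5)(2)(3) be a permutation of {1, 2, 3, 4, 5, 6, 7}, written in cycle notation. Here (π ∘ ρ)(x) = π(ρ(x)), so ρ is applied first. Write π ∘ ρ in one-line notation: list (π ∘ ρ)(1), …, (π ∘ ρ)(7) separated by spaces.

7 2 1 6 5 3 4

For each element, apply ρ then π: 1 → 4 → 7; 2 → 2 → 2; 3 → 3 → 1; 4 → 7 → 6; 5 → 1 → 5; 6 → 5 → 3; 7 → 6 → 4.
So π ∘ ρ in one-line form is 7 2 1 6 5 3 4.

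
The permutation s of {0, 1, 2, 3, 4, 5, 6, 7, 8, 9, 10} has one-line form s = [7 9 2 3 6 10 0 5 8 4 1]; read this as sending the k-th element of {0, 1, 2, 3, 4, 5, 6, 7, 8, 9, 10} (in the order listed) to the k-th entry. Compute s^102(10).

7

Tracing 10 → 1 → … returns to 10 after 8 steps, so 10 lies in an 8-cycle (0 7 5 10 1 9 4 6).
Since the cycle has length 8, s^102 acts on it the same as s^6 (102 mod 8 = 6).
Stepping 6 places around the cycle: 10 → 1 → 9 → 4 → 6 → 0 → 7.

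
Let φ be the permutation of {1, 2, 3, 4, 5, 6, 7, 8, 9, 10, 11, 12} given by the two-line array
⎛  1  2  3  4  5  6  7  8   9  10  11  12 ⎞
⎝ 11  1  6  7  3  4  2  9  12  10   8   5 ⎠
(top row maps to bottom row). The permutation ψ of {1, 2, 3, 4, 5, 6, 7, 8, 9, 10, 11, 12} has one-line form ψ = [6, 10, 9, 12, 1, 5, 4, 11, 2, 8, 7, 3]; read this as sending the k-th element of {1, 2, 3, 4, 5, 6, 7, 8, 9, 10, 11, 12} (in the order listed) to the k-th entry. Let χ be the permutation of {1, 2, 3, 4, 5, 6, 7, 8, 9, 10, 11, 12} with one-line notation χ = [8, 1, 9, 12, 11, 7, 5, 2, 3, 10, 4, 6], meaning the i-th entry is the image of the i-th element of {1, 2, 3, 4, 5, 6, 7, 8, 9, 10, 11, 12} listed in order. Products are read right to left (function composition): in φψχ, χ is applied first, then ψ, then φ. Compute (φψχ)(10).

Chase 10: χ(10) = 10; ψ(10) = 8; φ(8) = 9. Hence (φψχ)(10) = 9.

9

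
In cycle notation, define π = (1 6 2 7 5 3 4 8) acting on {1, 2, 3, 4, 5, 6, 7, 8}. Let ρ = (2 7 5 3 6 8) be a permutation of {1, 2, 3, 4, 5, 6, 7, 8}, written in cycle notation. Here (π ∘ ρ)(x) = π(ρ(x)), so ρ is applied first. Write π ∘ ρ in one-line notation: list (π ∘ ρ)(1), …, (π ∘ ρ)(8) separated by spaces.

(π ∘ ρ)(x) = π(ρ(x)). Computing each image: π(ρ(1)) = π(1) = 6, π(ρ(2)) = π(7) = 5, π(ρ(3)) = π(6) = 2, π(ρ(4)) = π(4) = 8, π(ρ(5)) = π(3) = 4, π(ρ(6)) = π(8) = 1, π(ρ(7)) = π(5) = 3, π(ρ(8)) = π(2) = 7.
Hence π ∘ ρ = [6 5 2 8 4 1 3 7].

6 5 2 8 4 1 3 7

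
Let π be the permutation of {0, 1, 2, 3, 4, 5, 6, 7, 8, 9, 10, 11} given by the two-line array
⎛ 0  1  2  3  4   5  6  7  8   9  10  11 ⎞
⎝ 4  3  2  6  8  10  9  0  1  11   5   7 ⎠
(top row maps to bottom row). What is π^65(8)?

3

Tracing 8 → 1 → … returns to 8 after 9 steps, so 8 lies in a 9-cycle (0, 4, 8, 1, 3, 6, 9, 11, 7).
On a 9-cycle, π^9 is the identity, so π^65 = π^2 there (65 ≡ 2 mod 9).
Advancing 2 steps from 8: 8 → 1 → 3.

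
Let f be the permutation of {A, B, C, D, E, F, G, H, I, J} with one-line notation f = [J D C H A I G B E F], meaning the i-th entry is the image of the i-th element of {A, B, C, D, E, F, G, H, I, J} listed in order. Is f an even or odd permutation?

In disjoint-cycle form the cycle lengths are 5, 3, 1, 1.
A cycle of length ℓ contributes ℓ−1 transpositions, so f is a product of 4 + 2 = 6 transpositions — even.

even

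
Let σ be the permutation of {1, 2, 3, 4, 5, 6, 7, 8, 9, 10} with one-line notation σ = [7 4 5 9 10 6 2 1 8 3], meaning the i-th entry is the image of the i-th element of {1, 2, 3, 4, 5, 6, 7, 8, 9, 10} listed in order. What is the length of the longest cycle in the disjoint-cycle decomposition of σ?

6

Decomposing into disjoint cycles gives (1 7 2 4 9 8)(3 5 10); the longest has length 6.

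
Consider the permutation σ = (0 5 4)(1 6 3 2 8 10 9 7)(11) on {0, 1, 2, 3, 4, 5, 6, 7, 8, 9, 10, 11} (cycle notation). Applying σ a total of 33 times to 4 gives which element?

4

4 lies in the 3-cycle (0 5 4).
On a 3-cycle, σ^3 is the identity, so σ^33 = σ^0 there (33 ≡ 0 mod 3).
So σ^33(4) = 4.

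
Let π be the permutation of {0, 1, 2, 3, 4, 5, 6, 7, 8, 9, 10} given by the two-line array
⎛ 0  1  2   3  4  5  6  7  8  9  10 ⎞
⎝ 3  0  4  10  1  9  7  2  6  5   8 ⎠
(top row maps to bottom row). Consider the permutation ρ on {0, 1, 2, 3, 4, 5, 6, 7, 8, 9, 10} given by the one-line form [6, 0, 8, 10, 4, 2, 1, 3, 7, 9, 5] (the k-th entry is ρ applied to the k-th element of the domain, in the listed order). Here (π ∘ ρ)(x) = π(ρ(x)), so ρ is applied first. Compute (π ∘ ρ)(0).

(π ∘ ρ)(0) = π(ρ(0)). ρ(0) = 6, then π(6) = 7. So (π ∘ ρ)(0) = 7.

7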